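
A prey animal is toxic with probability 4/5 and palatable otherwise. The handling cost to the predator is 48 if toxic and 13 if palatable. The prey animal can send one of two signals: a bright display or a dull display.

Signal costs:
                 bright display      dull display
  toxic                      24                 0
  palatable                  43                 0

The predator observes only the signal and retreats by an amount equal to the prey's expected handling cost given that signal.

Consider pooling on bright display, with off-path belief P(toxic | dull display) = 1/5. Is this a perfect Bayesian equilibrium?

No

At the pooled signal (bright display) the predator holds the prior 4/5 and pays 4/5·48 + 1/5·13 = 41. Off-path (dull display) belief 1/5 gives 1/5·48 + 4/5·13 = 20.
Toxic: bright display gives 41 − 24 = 17; dull display gives 20 − 0 = 20. Deviates. ✗
Palatable: bright display gives 41 − 43 = -2; dull display gives 20 − 0 = 20. Deviates. ✗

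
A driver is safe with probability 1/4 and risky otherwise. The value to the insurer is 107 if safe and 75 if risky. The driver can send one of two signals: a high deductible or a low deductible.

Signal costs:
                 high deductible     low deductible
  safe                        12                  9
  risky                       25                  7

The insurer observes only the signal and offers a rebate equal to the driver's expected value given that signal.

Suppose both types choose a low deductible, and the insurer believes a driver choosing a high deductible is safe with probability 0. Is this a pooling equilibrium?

Yes

At the pooled signal (low deductible) the insurer holds the prior 1/4 and pays 1/4·107 + 3/4·75 = 83. Off-path (high deductible) belief 0 gives 0·107 + 1·75 = 75.
Safe: low deductible gives 83 − 9 = 74; high deductible gives 75 − 12 = 63. Stays. ✓
Risky: low deductible gives 83 − 7 = 76; high deductible gives 75 − 25 = 50. Stays. ✓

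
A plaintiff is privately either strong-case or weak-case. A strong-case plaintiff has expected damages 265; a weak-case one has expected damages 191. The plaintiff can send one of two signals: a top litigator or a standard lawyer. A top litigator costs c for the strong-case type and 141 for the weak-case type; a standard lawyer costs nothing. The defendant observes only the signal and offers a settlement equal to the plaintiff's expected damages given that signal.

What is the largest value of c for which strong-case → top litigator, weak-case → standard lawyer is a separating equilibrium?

74

Under separation: top litigator → strong-case (pays 265); standard lawyer → weak-case (pays 191).
Weak-case: 191 − 0 = 191 ≥ 265 − 141 = 124. Holds regardless of c. ✓
Strong-case: 265 − c ≥ 191 − 0, so c ≤ 265 − 191 = 74.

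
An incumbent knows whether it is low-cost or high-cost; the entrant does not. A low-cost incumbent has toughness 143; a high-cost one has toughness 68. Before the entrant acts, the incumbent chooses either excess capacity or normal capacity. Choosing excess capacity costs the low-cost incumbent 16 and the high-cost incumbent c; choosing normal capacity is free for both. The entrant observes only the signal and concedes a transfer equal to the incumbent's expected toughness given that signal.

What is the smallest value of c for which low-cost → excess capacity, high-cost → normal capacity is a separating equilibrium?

Under separation: excess capacity → low-cost (pays 143); normal capacity → high-cost (pays 68).
Low-cost: 143 − 16 = 127 ≥ 68 − 0 = 68. Holds regardless of c. ✓
High-cost: 68 − 0 ≥ 143 − c, so c ≥ 143 − 68 = 75.

75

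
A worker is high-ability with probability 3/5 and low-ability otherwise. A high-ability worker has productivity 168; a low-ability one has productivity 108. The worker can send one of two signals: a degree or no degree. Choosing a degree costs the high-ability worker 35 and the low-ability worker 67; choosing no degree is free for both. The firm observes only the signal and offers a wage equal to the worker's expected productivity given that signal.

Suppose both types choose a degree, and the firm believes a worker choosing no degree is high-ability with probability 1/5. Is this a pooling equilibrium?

On the equilibrium path (degree) the firm holds the prior 3/5 and pays 3/5·168 + 2/5·108 = 144. Off-path (no degree) belief 1/5 gives 1/5·168 + 4/5·108 = 120.
High-ability: degree gives 144 − 35 = 109; no degree gives 120 − 0 = 120. Deviates. ✗
Low-ability: degree gives 144 − 67 = 77; no degree gives 120 − 0 = 120. Deviates. ✗

No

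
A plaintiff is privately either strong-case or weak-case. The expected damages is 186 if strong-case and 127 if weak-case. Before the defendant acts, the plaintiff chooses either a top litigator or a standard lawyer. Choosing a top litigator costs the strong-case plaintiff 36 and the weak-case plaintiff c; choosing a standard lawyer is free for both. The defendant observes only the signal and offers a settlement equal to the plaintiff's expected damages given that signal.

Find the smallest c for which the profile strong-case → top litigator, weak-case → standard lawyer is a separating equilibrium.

Under separation: top litigator → strong-case (pays 186); standard lawyer → weak-case (pays 127).
Strong-case: 186 − 36 = 150 ≥ 127 − 0 = 127. Holds regardless of c. ✓
Weak-case: 127 − 0 ≥ 186 − c, so c ≥ 186 − 127 = 59.

59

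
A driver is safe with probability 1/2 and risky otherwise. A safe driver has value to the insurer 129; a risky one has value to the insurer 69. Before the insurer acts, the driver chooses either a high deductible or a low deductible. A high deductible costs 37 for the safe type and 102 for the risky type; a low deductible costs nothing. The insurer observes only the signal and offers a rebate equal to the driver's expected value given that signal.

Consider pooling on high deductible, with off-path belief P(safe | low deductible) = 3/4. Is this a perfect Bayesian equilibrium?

No

On the equilibrium path (high deductible) the insurer holds the prior 1/2 and pays 1/2·129 + 1/2·69 = 99. Off-path (low deductible) belief 3/4 gives 3/4·129 + 1/4·69 = 114.
Safe: high deductible gives 99 − 37 = 62; low deductible gives 114 − 0 = 114. Deviates. ✗
Risky: high deductible gives 99 − 102 = -3; low deductible gives 114 − 0 = 114. Deviates. ✗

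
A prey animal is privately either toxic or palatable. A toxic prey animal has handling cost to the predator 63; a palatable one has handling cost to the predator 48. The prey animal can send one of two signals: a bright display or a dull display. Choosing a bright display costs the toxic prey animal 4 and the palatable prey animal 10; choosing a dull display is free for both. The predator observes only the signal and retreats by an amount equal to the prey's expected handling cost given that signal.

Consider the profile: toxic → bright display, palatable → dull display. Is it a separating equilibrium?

No

Under separation the predator infers type exactly: bright display → toxic (pays 63), dull display → palatable (pays 48).
Toxic: bright display gives 63 − 4 = 59; dull display gives 48 − 0 = 48. No deviation. ✓
Palatable: dull display gives 48 − 0 = 48; bright display gives 63 − 10 = 53. Would deviate. ✗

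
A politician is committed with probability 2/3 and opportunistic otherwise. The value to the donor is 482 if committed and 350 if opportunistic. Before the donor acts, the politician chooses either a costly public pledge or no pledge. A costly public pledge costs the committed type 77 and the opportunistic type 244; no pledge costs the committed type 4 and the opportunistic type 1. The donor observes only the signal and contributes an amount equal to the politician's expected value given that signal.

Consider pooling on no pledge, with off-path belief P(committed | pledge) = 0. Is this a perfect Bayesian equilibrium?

Yes

On the equilibrium path (no pledge) the donor holds the prior 2/3 and pays 2/3·482 + 1/3·350 = 438. Off-path (pledge) belief 0 gives 0·482 + 1·350 = 350.
Committed: no pledge gives 438 − 4 = 434; pledge gives 350 − 77 = 273. Stays. ✓
Opportunistic: no pledge gives 438 − 1 = 437; pledge gives 350 − 244 = 106. Stays. ✓
Beliefs are Bayes-consistent on-path and both types best-respond.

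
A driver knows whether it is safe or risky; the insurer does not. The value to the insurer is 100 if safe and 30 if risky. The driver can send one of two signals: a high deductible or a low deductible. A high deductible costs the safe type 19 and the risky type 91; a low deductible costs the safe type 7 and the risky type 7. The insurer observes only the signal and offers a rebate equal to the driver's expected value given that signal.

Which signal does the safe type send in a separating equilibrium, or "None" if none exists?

high deductible

Try safe → high deductible, risky → low deductible:
  If types separate, high deductible earns payment 100 and low deductible earns 30.
  Safe: high deductible gives 100 − 19 = 81; low deductible gives 30 − 7 = 23. No deviation. ✓
  Risky: low deductible gives 30 − 7 = 23; high deductible gives 100 − 91 = 9. No deviation. ✓
Both hold — the safe type sends high deductible.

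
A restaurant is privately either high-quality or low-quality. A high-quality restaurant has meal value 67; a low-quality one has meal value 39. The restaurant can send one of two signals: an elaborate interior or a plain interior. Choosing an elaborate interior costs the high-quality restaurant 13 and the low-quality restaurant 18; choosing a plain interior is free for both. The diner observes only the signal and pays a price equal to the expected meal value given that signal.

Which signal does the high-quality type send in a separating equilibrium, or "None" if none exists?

Try high-quality → elaborate interior, low-quality → plain interior:
  Under separation the diner infers type exactly: elaborate interior → high-quality (pays 67), plain interior → low-quality (pays 39).
  High-quality: elaborate interior gives 67 − 13 = 54; plain interior gives 39 − 0 = 39. No deviation. ✓
  Low-quality: plain interior gives 39 − 0 = 39; elaborate interior gives 67 − 18 = 49. Would deviate. ✗
Try high-quality → plain interior, low-quality → elaborate interior:
  Under separation the diner infers type exactly: plain interior → high-quality (pays 67), elaborate interior → low-quality (pays 39).
  High-quality: plain interior gives 67 − 0 = 67; elaborate interior gives 39 − 13 = 26. No deviation. ✓
  Low-quality: elaborate interior gives 39 − 18 = 21; plain interior gives 67 − 0 = 67. Would deviate. ✗
Neither assignment is incentive-compatible.

None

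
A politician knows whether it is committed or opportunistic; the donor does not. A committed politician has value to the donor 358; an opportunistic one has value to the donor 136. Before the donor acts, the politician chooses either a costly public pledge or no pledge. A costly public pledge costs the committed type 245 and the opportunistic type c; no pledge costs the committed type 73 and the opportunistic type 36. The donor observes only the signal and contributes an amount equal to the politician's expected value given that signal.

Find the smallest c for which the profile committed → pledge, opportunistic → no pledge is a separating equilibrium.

Under separation: pledge → committed (pays 358); no pledge → opportunistic (pays 136).
Committed: 358 − 245 = 113 ≥ 136 − 73 = 63. Holds regardless of c. ✓
Opportunistic: 136 − 36 ≥ 358 − c, so c ≥ 358 − 100 = 258.

258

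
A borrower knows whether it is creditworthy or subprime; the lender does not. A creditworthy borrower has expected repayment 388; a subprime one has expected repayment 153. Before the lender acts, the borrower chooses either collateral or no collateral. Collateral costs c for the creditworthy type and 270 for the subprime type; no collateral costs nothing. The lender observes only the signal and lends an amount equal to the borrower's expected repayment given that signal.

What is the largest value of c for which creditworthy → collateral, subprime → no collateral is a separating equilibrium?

235

Under separation: collateral → creditworthy (pays 388); no collateral → subprime (pays 153).
Subprime: 153 − 0 = 153 ≥ 388 − 270 = 118. Holds regardless of c. ✓
Creditworthy: 388 − c ≥ 153 − 0, so c ≤ 388 − 153 = 235.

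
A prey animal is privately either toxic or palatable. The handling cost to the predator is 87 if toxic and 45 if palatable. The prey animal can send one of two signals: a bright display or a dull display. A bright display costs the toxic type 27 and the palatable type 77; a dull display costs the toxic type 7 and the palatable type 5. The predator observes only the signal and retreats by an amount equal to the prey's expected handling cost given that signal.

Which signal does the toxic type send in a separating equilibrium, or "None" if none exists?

Try toxic → bright display, palatable → dull display:
  If types separate, bright display earns payment 87 and dull display earns 45.
  Toxic: bright display gives 87 − 27 = 60; dull display gives 45 − 7 = 38. No deviation. ✓
  Palatable: dull display gives 45 − 5 = 40; bright display gives 87 − 77 = 10. No deviation. ✓
Both hold — the toxic type sends bright display.

bright display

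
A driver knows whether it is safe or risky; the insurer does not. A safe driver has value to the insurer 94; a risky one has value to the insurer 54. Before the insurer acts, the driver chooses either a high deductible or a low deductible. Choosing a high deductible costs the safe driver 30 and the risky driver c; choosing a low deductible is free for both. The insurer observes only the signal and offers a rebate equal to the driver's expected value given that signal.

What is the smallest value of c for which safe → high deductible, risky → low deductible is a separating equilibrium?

40

Under separation: high deductible → safe (pays 94); low deductible → risky (pays 54).
Safe: 94 − 30 = 64 ≥ 54 − 0 = 54. Holds regardless of c. ✓
Risky: 54 − 0 ≥ 94 − c, so c ≥ 94 − 54 = 40.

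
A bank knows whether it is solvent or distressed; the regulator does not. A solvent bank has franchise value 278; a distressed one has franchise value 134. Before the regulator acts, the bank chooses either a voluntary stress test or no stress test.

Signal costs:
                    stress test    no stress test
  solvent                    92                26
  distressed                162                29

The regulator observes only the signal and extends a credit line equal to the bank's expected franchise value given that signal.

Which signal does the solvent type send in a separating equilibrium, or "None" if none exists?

None

Try solvent → stress test, distressed → no stress test:
  Under separation the regulator infers type exactly: stress test → solvent (pays 278), no stress test → distressed (pays 134).
  Solvent: stress test gives 278 − 92 = 186; no stress test gives 134 − 26 = 108. No deviation. ✓
  Distressed: no stress test gives 134 − 29 = 105; stress test gives 278 − 162 = 116. Would deviate. ✗
Try solvent → no stress test, distressed → stress test:
  Under separation the regulator infers type exactly: no stress test → solvent (pays 278), stress test → distressed (pays 134).
  Solvent: no stress test gives 278 − 26 = 252; stress test gives 134 − 92 = 42. No deviation. ✓
  Distressed: stress test gives 134 − 162 = -28; no stress test gives 278 − 29 = 249. Would deviate. ✗
Neither assignment is incentive-compatible.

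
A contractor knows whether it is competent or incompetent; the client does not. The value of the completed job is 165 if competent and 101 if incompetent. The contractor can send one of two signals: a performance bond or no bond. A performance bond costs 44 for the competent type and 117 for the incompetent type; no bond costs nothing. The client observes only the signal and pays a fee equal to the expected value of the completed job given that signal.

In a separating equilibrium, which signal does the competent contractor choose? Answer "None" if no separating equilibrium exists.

bond

Try competent → bond, incompetent → no bond:
  Under separation the client infers type exactly: bond → competent (pays 165), no bond → incompetent (pays 101).
  Competent: bond gives 165 − 44 = 121; no bond gives 101 − 0 = 101. No deviation. ✓
  Incompetent: no bond gives 101 − 0 = 101; bond gives 165 − 117 = 48. No deviation. ✓
Both hold — the competent type sends bond.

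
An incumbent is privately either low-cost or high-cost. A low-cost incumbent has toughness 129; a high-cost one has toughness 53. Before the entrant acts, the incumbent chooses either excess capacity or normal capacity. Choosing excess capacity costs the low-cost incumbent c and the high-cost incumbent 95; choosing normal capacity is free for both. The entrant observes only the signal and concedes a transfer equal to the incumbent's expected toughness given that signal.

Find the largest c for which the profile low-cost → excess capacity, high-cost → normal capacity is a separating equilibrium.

Under separation: excess capacity → low-cost (pays 129); normal capacity → high-cost (pays 53).
High-cost: 53 − 0 = 53 ≥ 129 − 95 = 34. Holds regardless of c. ✓
Low-cost: 129 − c ≥ 53 − 0, so c ≤ 129 − 53 = 76.

76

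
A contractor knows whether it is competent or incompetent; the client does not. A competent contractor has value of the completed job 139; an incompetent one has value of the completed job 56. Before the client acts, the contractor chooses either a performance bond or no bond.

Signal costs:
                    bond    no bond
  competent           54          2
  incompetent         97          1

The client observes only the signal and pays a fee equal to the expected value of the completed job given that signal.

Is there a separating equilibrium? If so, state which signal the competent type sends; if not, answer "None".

Try competent → bond, incompetent → no bond:
  If types separate, bond earns payment 139 and no bond earns 56.
  Competent: bond gives 139 − 54 = 85; no bond gives 56 − 2 = 54. No deviation. ✓
  Incompetent: no bond gives 56 − 1 = 55; bond gives 139 − 97 = 42. No deviation. ✓
Both hold — the competent type sends bond.

bond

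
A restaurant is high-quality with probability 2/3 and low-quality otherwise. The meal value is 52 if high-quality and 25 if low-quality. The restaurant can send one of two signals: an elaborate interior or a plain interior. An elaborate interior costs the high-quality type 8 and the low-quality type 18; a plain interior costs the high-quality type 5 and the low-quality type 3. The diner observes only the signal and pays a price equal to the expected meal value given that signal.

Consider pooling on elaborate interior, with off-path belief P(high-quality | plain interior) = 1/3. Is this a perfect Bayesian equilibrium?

At the pooled signal (elaborate interior) the diner holds the prior 2/3 and pays 2/3·52 + 1/3·25 = 43. Off-path (plain interior) belief 1/3 gives 1/3·52 + 2/3·25 = 34.
High-quality: elaborate interior gives 43 − 8 = 35; plain interior gives 34 − 5 = 29. Stays. ✓
Low-quality: elaborate interior gives 43 − 18 = 25; plain interior gives 34 − 3 = 31. Deviates. ✗

No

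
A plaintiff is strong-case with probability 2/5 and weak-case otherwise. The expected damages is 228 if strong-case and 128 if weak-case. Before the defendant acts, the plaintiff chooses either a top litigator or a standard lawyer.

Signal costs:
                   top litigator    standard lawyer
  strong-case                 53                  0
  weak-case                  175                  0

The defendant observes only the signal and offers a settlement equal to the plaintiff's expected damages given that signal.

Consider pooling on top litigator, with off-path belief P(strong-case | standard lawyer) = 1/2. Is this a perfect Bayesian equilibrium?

No

On the equilibrium path (top litigator) the defendant holds the prior 2/5 and pays 2/5·228 + 3/5·128 = 168. Off-path (standard lawyer) belief 1/2 gives 1/2·228 + 1/2·128 = 178.
Strong-case: top litigator gives 168 − 53 = 115; standard lawyer gives 178 − 0 = 178. Deviates. ✗
Weak-case: top litigator gives 168 − 175 = -7; standard lawyer gives 178 − 0 = 178. Deviates. ✗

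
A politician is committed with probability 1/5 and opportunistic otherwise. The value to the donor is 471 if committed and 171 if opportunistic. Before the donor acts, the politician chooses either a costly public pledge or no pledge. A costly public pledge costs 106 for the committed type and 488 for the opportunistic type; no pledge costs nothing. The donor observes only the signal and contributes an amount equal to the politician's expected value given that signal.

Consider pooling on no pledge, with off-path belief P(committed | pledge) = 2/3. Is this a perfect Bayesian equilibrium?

At the pooled signal (no pledge) the donor holds the prior 1/5 and pays 1/5·471 + 4/5·171 = 231. Off-path (pledge) belief 2/3 gives 2/3·471 + 1/3·171 = 371.
Committed: no pledge gives 231 − 0 = 231; pledge gives 371 − 106 = 265. Deviates. ✗
Opportunistic: no pledge gives 231 − 0 = 231; pledge gives 371 − 488 = -117. Stays. ✓

No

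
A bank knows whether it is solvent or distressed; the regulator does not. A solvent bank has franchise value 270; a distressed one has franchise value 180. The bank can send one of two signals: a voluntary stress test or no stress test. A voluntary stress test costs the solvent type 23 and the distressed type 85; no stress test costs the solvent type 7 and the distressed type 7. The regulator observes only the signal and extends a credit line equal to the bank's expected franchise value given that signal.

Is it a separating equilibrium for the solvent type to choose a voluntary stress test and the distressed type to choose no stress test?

No

Under separation the regulator infers type exactly: stress test → solvent (pays 270), no stress test → distressed (pays 180).
Solvent: stress test gives 270 − 23 = 247; no stress test gives 180 − 7 = 173. No deviation. ✓
Distressed: no stress test gives 180 − 7 = 173; stress test gives 270 − 85 = 185. Would deviate. ✗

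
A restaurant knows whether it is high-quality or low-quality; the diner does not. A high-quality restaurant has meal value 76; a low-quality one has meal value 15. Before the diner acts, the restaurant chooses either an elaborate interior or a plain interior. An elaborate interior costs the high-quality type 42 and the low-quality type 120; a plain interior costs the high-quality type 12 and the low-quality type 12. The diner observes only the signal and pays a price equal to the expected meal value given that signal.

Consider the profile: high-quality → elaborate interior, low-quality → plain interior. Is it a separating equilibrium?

Yes

Under separation the diner infers type exactly: elaborate interior → high-quality (pays 76), plain interior → low-quality (pays 15).
High-quality: elaborate interior gives 76 − 42 = 34; plain interior gives 15 − 12 = 3. No deviation. ✓
Low-quality: plain interior gives 15 − 12 = 3; elaborate interior gives 76 − 120 = -44. No deviation. ✓
Both incentive constraints hold.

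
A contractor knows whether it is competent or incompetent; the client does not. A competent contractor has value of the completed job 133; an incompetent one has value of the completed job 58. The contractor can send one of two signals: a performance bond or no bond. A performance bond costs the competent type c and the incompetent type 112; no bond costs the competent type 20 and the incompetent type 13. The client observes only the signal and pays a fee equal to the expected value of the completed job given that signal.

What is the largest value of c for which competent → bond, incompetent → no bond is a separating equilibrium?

95

Under separation: bond → competent (pays 133); no bond → incompetent (pays 58).
Incompetent: 58 − 13 = 45 ≥ 133 − 112 = 21. Holds regardless of c. ✓
Competent: 133 − c ≥ 58 − 20, so c ≤ 133 − 38 = 95.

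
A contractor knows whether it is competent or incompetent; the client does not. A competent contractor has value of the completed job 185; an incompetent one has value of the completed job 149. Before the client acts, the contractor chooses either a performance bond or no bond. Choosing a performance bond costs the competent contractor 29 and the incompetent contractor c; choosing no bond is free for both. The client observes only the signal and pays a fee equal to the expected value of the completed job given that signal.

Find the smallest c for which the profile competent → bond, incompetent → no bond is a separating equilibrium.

36

Under separation: bond → competent (pays 185); no bond → incompetent (pays 149).
Competent: 185 − 29 = 156 ≥ 149 − 0 = 149. Holds regardless of c. ✓
Incompetent: 149 − 0 ≥ 185 − c, so c ≥ 185 − 149 = 36.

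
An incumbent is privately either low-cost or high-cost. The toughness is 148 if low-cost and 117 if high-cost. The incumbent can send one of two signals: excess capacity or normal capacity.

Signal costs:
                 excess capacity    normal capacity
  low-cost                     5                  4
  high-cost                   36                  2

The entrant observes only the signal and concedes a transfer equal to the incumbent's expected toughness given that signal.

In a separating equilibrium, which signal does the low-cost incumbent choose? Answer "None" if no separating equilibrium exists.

excess capacity

Try low-cost → excess capacity, high-cost → normal capacity:
  Under separation the entrant infers type exactly: excess capacity → low-cost (pays 148), normal capacity → high-cost (pays 117).
  Low-cost: excess capacity gives 148 − 5 = 143; normal capacity gives 117 − 4 = 113. No deviation. ✓
  High-cost: normal capacity gives 117 − 2 = 115; excess capacity gives 148 − 36 = 112. No deviation. ✓
Both hold — the low-cost type sends excess capacity.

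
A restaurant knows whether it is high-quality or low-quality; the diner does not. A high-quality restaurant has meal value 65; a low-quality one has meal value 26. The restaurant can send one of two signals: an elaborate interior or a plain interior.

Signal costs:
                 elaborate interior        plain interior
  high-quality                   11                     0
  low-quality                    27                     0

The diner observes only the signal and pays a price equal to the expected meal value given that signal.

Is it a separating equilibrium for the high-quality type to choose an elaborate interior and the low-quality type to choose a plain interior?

No

If types separate, elaborate interior earns payment 65 and plain interior earns 26.
High-quality: elaborate interior gives 65 − 11 = 54; plain interior gives 26 − 0 = 26. No deviation. ✓
Low-quality: plain interior gives 26 − 0 = 26; elaborate interior gives 65 − 27 = 38. Would deviate. ✗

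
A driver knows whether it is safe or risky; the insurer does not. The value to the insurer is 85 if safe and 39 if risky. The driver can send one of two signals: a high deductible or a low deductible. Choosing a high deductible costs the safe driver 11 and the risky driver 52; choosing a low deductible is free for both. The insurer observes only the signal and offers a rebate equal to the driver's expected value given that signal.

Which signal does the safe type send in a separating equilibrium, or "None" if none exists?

Try safe → high deductible, risky → low deductible:
  If types separate, high deductible earns payment 85 and low deductible earns 39.
  Safe: high deductible gives 85 − 11 = 74; low deductible gives 39 − 0 = 39. No deviation. ✓
  Risky: low deductible gives 39 − 0 = 39; high deductible gives 85 − 52 = 33. No deviation. ✓
Both hold — the safe type sends high deductible.

high deductible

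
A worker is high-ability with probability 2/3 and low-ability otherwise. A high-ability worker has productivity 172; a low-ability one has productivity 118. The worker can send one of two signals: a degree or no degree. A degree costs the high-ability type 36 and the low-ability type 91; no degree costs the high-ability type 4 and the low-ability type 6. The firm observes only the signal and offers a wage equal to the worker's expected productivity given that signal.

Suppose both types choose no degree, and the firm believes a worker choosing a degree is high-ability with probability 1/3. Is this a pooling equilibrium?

Yes

At the pooled signal (no degree) the firm holds the prior 2/3 and pays 2/3·172 + 1/3·118 = 154. Off-path (degree) belief 1/3 gives 1/3·172 + 2/3·118 = 136.
High-ability: no degree gives 154 − 4 = 150; degree gives 136 − 36 = 100. Stays. ✓
Low-ability: no degree gives 154 − 6 = 148; degree gives 136 − 91 = 45. Stays. ✓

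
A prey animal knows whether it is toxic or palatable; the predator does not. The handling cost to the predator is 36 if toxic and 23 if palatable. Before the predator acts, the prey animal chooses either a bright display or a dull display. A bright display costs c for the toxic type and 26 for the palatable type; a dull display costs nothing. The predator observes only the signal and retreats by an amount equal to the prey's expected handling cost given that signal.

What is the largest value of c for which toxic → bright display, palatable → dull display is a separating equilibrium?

Under separation: bright display → toxic (pays 36); dull display → palatable (pays 23).
Palatable: 23 − 0 = 23 ≥ 36 − 26 = 10. Holds regardless of c. ✓
Toxic: 36 − c ≥ 23 − 0, so c ≤ 36 − 23 = 13.

13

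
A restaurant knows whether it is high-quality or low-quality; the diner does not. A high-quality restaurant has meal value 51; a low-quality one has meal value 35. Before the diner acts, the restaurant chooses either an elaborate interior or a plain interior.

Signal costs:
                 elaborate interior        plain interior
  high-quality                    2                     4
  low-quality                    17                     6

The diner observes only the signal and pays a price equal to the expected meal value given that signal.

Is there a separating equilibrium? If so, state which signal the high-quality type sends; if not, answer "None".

None

Try high-quality → elaborate interior, low-quality → plain interior:
  Under separation the diner infers type exactly: elaborate interior → high-quality (pays 51), plain interior → low-quality (pays 35).
  High-quality: elaborate interior gives 51 − 2 = 49; plain interior gives 35 − 4 = 31. No deviation. ✓
  Low-quality: plain interior gives 35 − 6 = 29; elaborate interior gives 51 − 17 = 34. Would deviate. ✗
Try high-quality → plain interior, low-quality → elaborate interior:
  Under separation the diner infers type exactly: plain interior → high-quality (pays 51), elaborate interior → low-quality (pays 35).
  High-quality: plain interior gives 51 − 4 = 47; elaborate interior gives 35 − 2 = 33. No deviation. ✓
  Low-quality: elaborate interior gives 35 − 17 = 18; plain interior gives 51 − 6 = 45. Would deviate. ✗
Neither assignment is incentive-compatible.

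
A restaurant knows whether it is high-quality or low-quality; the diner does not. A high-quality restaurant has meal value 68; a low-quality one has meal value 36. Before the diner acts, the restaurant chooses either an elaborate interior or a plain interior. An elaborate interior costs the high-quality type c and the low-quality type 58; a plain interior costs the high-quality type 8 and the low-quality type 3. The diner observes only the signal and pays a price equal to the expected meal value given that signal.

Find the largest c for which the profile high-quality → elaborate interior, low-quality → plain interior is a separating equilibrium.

Under separation: elaborate interior → high-quality (pays 68); plain interior → low-quality (pays 36).
Low-quality: 36 − 3 = 33 ≥ 68 − 58 = 10. Holds regardless of c. ✓
High-quality: 68 − c ≥ 36 − 8, so c ≤ 68 − 28 = 40.

40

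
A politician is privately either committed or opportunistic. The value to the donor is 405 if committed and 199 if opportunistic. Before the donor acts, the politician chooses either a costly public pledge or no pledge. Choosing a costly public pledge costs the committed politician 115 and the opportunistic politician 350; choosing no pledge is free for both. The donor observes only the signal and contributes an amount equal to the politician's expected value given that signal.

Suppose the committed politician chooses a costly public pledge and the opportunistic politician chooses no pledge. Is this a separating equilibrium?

Yes

Under separation the donor infers type exactly: pledge → committed (pays 405), no pledge → opportunistic (pays 199).
Committed: pledge gives 405 − 115 = 290; no pledge gives 199 − 0 = 199. No deviation. ✓
Opportunistic: no pledge gives 199 − 0 = 199; pledge gives 405 − 350 = 55. No deviation. ✓
Both incentive constraints hold.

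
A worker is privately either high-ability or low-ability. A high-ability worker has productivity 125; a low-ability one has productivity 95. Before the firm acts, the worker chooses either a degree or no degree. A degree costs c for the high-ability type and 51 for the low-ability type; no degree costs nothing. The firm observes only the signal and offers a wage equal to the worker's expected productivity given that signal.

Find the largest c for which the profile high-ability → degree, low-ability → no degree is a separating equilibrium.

Under separation: degree → high-ability (pays 125); no degree → low-ability (pays 95).
Low-ability: 95 − 0 = 95 ≥ 125 − 51 = 74. Holds regardless of c. ✓
High-ability: 125 − c ≥ 95 − 0, so c ≤ 125 − 95 = 30.

30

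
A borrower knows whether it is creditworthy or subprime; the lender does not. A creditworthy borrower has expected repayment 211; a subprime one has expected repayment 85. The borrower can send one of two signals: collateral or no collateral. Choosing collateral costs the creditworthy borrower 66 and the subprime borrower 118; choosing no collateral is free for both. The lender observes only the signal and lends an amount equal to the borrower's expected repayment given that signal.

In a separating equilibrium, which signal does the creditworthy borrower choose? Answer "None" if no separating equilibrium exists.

Try creditworthy → collateral, subprime → no collateral:
  If types separate, collateral earns payment 211 and no collateral earns 85.
  Creditworthy: collateral gives 211 − 66 = 145; no collateral gives 85 − 0 = 85. No deviation. ✓
  Subprime: no collateral gives 85 − 0 = 85; collateral gives 211 − 118 = 93. Would deviate. ✗
Try creditworthy → no collateral, subprime → collateral:
  If types separate, no collateral earns payment 211 and collateral earns 85.
  Creditworthy: no collateral gives 211 − 0 = 211; collateral gives 85 − 66 = 19. No deviation. ✓
  Subprime: collateral gives 85 − 118 = -33; no collateral gives 211 − 0 = 211. Would deviate. ✗
Neither assignment is incentive-compatible.

None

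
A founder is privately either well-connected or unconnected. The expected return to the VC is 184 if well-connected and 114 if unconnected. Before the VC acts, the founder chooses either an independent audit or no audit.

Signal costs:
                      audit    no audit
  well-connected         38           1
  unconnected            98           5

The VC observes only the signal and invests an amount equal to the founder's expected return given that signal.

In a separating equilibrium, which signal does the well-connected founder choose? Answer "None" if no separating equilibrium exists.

audit

Try well-connected → audit, unconnected → no audit:
  If types separate, audit earns payment 184 and no audit earns 114.
  Well-connected: audit gives 184 − 38 = 146; no audit gives 114 − 1 = 113. No deviation. ✓
  Unconnected: no audit gives 114 − 5 = 109; audit gives 184 − 98 = 86. No deviation. ✓
Both hold — the well-connected type sends audit.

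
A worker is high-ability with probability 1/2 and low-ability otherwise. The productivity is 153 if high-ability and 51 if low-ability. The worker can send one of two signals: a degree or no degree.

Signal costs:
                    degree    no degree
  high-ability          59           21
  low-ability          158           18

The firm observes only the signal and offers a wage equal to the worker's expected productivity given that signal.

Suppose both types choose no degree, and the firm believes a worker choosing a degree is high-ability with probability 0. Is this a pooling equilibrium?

At the pooled signal (no degree) the firm holds the prior 1/2 and pays 1/2·153 + 1/2·51 = 102. Off-path (degree) belief 0 gives 0·153 + 1·51 = 51.
High-ability: no degree gives 102 − 21 = 81; degree gives 51 − 59 = -8. Stays. ✓
Low-ability: no degree gives 102 − 18 = 84; degree gives 51 − 158 = -107. Stays. ✓

Yes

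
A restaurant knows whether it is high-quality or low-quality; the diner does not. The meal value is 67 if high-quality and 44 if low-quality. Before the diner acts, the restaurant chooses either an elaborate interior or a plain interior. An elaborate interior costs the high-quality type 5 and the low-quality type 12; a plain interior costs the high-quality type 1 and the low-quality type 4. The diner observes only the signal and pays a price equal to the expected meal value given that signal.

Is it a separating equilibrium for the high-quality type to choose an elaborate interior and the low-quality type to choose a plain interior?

Under separation the diner infers type exactly: elaborate interior → high-quality (pays 67), plain interior → low-quality (pays 44).
High-quality: elaborate interior gives 67 − 5 = 62; plain interior gives 44 − 1 = 43. No deviation. ✓
Low-quality: plain interior gives 44 − 4 = 40; elaborate interior gives 67 − 12 = 55. Would deviate. ✗

No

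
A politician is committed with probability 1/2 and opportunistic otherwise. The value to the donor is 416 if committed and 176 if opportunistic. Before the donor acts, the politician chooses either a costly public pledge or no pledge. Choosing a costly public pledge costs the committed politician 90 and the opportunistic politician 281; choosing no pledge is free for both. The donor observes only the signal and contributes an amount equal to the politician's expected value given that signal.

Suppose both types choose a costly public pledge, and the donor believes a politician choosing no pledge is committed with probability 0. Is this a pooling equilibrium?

No

At the pooled signal (pledge) the donor holds the prior 1/2 and pays 1/2·416 + 1/2·176 = 296. Off-path (no pledge) belief 0 gives 0·416 + 1·176 = 176.
Committed: pledge gives 296 − 90 = 206; no pledge gives 176 − 0 = 176. Stays. ✓
Opportunistic: pledge gives 296 − 281 = 15; no pledge gives 176 − 0 = 176. Deviates. ✗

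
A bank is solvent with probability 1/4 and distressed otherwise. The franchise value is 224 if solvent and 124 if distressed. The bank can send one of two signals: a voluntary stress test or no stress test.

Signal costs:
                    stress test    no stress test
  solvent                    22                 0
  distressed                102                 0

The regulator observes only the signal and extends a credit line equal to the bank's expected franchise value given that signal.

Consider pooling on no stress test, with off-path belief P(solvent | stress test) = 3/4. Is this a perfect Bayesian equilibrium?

No

At the pooled signal (no stress test) the regulator holds the prior 1/4 and pays 1/4·224 + 3/4·124 = 149. Off-path (stress test) belief 3/4 gives 3/4·224 + 1/4·124 = 199.
Solvent: no stress test gives 149 − 0 = 149; stress test gives 199 − 22 = 177. Deviates. ✗
Distressed: no stress test gives 149 − 0 = 149; stress test gives 199 − 102 = 97. Stays. ✓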